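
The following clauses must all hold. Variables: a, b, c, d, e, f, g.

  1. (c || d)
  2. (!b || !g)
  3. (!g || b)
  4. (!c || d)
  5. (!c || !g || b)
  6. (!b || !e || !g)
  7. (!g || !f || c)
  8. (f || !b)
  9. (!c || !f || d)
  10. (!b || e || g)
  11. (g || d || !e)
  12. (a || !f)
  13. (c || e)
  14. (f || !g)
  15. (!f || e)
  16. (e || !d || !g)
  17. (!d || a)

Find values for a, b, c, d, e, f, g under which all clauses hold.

Pure literal: a appears only positively; assign a = True.
Branch on b: take b = False.
  then g is forced to False.
The remaining clauses are satisfied by c = True, d = True, e = False, f = False.
Every clause has at least one true literal under this assignment.
Check each clause:
  1. (c || d) — c is true.
  2. (!b || !g) — !g is true.
  3. (b || !g) — !g is true.
  4. (!c || d) — d is true.
  5. (!c || !g || b) — !g is true.
  6. (!b || !e || !g) — !g is true.
  7. (!g || !f || c) — !g is true.
  8. (f || !b) — !b is true.
  9. (!c || !f || d) — !f is true.
  10. (!b || g || e) — !b is true.
  11. (d || !e || g) — !e is true.
  12. (a || !f) — a is true.
  13. (c || e) — c is true.
  14. (!g || f) — !g is true.
  15. (!f || e) — !f is true.
  16. (!g || e || !d) — !g is true.
  17. (!d || a) — a is true.

a=T, b=F, c=T, d=T, e=F, f=F, g=F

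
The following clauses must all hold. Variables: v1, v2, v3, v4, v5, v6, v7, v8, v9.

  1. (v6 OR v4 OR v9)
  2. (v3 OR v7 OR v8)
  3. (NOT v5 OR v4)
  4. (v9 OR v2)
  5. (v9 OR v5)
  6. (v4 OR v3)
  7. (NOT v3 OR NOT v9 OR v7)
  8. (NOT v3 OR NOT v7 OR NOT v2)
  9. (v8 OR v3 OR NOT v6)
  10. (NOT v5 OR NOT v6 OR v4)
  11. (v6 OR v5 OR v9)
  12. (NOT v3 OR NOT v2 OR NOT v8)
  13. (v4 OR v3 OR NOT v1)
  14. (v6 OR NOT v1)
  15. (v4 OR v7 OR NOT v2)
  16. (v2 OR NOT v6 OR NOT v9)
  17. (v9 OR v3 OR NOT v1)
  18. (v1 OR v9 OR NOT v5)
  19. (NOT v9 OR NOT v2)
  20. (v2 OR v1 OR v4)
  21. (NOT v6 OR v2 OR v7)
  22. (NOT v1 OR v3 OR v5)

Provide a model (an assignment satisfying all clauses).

v1=False, v2=False, v3=False, v4=True, v5=False, v6=False, v7=True, v8=True, v9=True

Check each clause:
  1. (v6 OR v4 OR v9) — v9 is true.
  2. (v7 OR v8 OR v3) — v8 is true.
  3. (NOT v5 OR v4) — NOT v5 is true.
  4. (v9 OR v2) — v9 is true.
  5. (v9 OR v5) — v9 is true.
  6. (v4 OR v3) — v4 is true.
  7. (NOT v3 OR NOT v9 OR v7) — v7 is true.
  8. (NOT v7 OR NOT v2 OR NOT v3) — NOT v3 is true.
  9. (v8 OR NOT v6 OR v3) — v8 is true.
  10. (NOT v6 OR NOT v5 OR v4) — NOT v6 is true.
  11. (v9 OR v6 OR v5) — v9 is true.
  12. (NOT v2 OR NOT v3 OR NOT v8) — NOT v3 is true.
  13. (v3 OR NOT v1 OR v4) — v4 is true.
  14. (v6 OR NOT v1) — NOT v1 is true.
  15. (v4 OR NOT v2 OR v7) — v4 is true.
  16. (NOT v9 OR NOT v6 OR v2) — NOT v6 is true.
  17. (v9 OR NOT v1 OR v3) — v9 is true.
  18. (v9 OR NOT v5 OR v1) — v9 is true.
  19. (NOT v2 OR NOT v9) — NOT v2 is true.
  20. (v2 OR v4 OR v1) — v4 is true.
  21. (NOT v6 OR v7 OR v2) — NOT v6 is true.
  22. (v5 OR v3 OR NOT v1) — NOT v1 is true.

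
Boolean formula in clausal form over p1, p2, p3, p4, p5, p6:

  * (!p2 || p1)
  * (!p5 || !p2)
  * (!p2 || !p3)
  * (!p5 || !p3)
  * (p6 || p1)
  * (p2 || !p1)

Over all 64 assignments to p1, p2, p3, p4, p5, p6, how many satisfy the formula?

Case analysis on p2 and p1:
  p2=T, p1=T: remaining (p3,p4,p5,p6) ∈ {(F,F,F,F); (F,F,F,T); (F,T,F,F); (F,T,F,T)} — 4.
  p2=T, p1=F: a clause becomes empty — 0.
  p2=F, p1=T: a clause becomes empty — 0.
  p2=F, p1=F: p4 free; 3 ways for (p3,p5,p6) × 2^1 = 6.
Total: 4 + 0 + 0 + 6 = 10.

10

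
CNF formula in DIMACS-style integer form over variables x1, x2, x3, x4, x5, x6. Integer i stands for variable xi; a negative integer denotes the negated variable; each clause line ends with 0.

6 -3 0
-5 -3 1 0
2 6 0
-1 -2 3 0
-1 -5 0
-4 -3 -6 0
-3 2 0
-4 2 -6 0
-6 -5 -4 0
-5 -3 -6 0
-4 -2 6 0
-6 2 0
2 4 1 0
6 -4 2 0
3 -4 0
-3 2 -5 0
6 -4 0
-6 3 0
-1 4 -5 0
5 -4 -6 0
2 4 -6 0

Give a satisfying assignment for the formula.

x1=0  x2=1  x3=0  x4=0  x5=1  x6=0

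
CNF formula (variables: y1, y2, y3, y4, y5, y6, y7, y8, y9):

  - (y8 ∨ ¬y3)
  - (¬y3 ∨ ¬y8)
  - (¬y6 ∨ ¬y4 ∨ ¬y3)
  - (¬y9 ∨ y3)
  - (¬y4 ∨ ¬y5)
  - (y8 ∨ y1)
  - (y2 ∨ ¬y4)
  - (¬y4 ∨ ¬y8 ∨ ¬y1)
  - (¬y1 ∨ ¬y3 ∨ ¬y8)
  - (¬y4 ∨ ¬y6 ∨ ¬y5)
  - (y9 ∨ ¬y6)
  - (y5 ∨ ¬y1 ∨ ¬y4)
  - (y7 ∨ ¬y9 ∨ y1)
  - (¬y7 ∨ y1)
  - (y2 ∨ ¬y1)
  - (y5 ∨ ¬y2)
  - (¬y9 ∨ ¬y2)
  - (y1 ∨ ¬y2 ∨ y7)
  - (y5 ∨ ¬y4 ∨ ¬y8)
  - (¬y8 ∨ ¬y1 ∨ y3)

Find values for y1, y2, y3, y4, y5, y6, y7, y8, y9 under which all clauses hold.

y1=0  y2=0  y3=0  y4=0  y5=0  y6=0  y7=0  y8=1  y9=0

Pure literal: y4 appears only negated; assign y4 = False.
y6 occurs only negated in the remaining clauses — set y6 = False.
Try y1 = False.
  then y8 is forced to True.
  then y3 is forced to False.
  then y9 is forced to False.
  then y7 is forced to False.
  then y2 is forced to False.
y5 is now unconstrained; take y5 = False.
Check each clause:
  1. (¬y3 ∨ y8) — y8 is true.
  2. (¬y3 ∨ ¬y8) — ¬y3 is true.
  3. (¬y6 ∨ ¬y3 ∨ ¬y4) — ¬y6 is true.
  4. (¬y9 ∨ y3) — ¬y9 is true.
  5. (¬y4 ∨ ¬y5) — ¬y5 is true.
  6. (y8 ∨ y1) — y8 is true.
  7. (y2 ∨ ¬y4) — ¬y4 is true.
  8. (¬y1 ∨ ¬y8 ∨ ¬y4) — ¬y4 is true.
  9. (¬y8 ∨ ¬y3 ∨ ¬y1) — ¬y3 is true.
  10. (¬y4 ∨ ¬y5 ∨ ¬y6) — ¬y6 is true.
  11. (y9 ∨ ¬y6) — ¬y6 is true.
  12. (¬y1 ∨ y5 ∨ ¬y4) — ¬y4 is true.
  13. (¬y9 ∨ y7 ∨ y1) — ¬y9 is true.
  14. (¬y7 ∨ y1) — ¬y7 is true.
  15. (¬y1 ∨ y2) — ¬y1 is true.
  16. (¬y2 ∨ y5) — ¬y2 is true.
  17. (¬y2 ∨ ¬y9) — ¬y2 is true.
  18. (¬y2 ∨ y7 ∨ y1) — ¬y2 is true.
  19. (¬y4 ∨ y5 ∨ ¬y8) — ¬y4 is true.
  20. (¬y1 ∨ y3 ∨ ¬y8) — ¬y1 is true.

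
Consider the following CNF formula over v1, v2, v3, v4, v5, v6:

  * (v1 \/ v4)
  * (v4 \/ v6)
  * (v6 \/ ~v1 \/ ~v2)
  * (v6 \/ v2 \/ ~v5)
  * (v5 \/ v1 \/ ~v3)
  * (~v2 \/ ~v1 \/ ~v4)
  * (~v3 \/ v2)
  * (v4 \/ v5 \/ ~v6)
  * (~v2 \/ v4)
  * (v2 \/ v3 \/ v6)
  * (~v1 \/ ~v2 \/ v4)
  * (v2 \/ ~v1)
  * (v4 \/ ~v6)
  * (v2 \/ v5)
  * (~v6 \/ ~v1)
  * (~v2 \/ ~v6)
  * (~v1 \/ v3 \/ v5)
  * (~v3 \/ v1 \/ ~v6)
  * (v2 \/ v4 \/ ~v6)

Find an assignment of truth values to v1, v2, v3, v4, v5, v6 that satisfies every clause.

v1=False  v2=False  v3=False  v4=True  v5=True  v6=True

Branch on v1: take v1 = False.
  then v4 is forced to True.
Branch on v2: take v2 = False.
  then v3 is forced to False.
  then v6 is forced to True.
  then v5 is forced to True.
Every clause has at least one true literal under this assignment.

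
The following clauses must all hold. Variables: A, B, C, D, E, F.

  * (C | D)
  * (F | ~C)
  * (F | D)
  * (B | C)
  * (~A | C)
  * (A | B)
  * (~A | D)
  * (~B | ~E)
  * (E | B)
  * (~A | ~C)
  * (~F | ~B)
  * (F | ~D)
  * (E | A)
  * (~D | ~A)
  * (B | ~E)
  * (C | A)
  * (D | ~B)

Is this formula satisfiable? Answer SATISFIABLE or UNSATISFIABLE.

UNSATISFIABLE

A = True:
  propagation gives C=True; an empty clause results — contradiction.
A = False:
  propagation gives B=True, E=False; an empty clause results — contradiction.
Every branch closes, so no satisfying assignment exists.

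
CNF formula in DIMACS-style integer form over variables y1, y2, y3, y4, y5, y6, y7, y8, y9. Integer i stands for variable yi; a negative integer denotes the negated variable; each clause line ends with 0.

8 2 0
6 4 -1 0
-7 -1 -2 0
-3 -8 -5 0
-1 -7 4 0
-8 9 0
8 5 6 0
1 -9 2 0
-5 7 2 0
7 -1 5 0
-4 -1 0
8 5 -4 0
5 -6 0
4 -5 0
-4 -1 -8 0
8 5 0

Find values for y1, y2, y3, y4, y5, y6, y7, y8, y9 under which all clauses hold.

y1 = False, y2 = True, y3 = False, y4 = True, y5 = True, y6 = False, y7 = False, y8 = True, y9 = True

Check each clause:
  1. (y2 || y8) — y8 is true.
  2. (!y1 || y4 || y6) — y4 is true.
  3. (!y1 || !y2 || !y7) — !y7 is true.
  4. (!y5 || !y3 || !y8) — !y3 is true.
  5. (y4 || !y7 || !y1) — !y7 is true.
  6. (y9 || !y8) — y9 is true.
  7. (y5 || y6 || y8) — y8 is true.
  8. (y1 || y2 || !y9) — y2 is true.
  9. (!y5 || y2 || y7) — y2 is true.
  10. (y5 || y7 || !y1) — y5 is true.
  11. (!y4 || !y1) — !y1 is true.
  12. (y5 || y8 || !y4) — y8 is true.
  13. (y5 || !y6) — !y6 is true.
  14. (!y5 || y4) — y4 is true.
  15. (!y8 || !y1 || !y4) — !y1 is true.
  16. (y8 || y5) — y8 is true.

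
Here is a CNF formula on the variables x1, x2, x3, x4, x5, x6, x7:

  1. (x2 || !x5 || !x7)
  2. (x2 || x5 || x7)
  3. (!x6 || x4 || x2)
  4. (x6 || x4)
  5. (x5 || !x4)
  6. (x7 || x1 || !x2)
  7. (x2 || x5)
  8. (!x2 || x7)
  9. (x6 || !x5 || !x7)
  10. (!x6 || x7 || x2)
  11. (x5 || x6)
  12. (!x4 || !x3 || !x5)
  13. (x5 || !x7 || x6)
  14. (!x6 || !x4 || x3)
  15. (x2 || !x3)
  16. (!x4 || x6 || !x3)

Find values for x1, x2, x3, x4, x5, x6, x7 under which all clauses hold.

x1 = F, x2 = T, x3 = T, x4 = F, x5 = F, x6 = T, x7 = T

Set x1 = False and propagate.
Try x2 = True.
  then x7 is forced to True.
Try x3 = True.
For the remaining variables, x4 = False, x5 = False, x6 = True works.
Check each clause:
  1. (!x7 || !x5 || x2) — x2 is true.
  2. (x5 || x7 || x2) — x2 is true.
  3. (!x6 || x2 || x4) — x2 is true.
  4. (x6 || x4) — x6 is true.
  5. (x5 || !x4) — !x4 is true.
  6. (x1 || !x2 || x7) — x7 is true.
  7. (x2 || x5) — x2 is true.
  8. (x7 || !x2) — x7 is true.
  9. (!x7 || x6 || !x5) — !x5 is true.
  10. (x2 || !x6 || x7) — x2 is true.
  11. (x6 || x5) — x6 is true.
  12. (!x3 || !x5 || !x4) — !x5 is true.
  13. (x5 || x6 || !x7) — x6 is true.
  14. (!x6 || x3 || !x4) — x3 is true.
  15. (x2 || !x3) — x2 is true.
  16. (x6 || !x4 || !x3) — !x4 is true.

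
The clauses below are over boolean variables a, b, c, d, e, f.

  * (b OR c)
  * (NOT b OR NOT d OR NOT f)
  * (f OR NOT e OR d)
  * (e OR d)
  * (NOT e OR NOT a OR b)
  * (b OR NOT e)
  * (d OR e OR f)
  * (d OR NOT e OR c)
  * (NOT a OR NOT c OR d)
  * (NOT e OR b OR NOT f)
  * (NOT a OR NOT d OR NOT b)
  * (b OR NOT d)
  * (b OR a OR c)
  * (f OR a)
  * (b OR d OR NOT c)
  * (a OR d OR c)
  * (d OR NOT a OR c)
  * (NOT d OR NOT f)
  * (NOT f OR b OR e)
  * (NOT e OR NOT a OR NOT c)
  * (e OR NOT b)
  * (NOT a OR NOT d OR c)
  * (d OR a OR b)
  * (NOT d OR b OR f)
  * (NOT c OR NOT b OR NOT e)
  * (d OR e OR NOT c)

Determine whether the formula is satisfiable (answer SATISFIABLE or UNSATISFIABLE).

UNSATISFIABLE

d = True:
  propagation gives b=True, f=False, a=False; an empty clause results — contradiction.
d = False:
  propagation gives e=True, f=True, b=True, c=True; an empty clause results — contradiction.
Every branch closes, so no satisfying assignment exists.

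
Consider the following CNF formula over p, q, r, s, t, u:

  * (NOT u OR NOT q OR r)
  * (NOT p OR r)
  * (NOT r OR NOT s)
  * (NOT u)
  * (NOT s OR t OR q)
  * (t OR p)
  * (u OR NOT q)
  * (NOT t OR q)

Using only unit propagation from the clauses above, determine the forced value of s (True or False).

(NOT u) stands alone — u = False.
(u OR NOT q): since u = False, the clause reduces to (NOT q). q = False.
(NOT t OR q): since q = False, the clause reduces to (NOT t). t = False.
(q OR NOT s OR t) with q = False, t = False leaves only NOT s, so s = False.

False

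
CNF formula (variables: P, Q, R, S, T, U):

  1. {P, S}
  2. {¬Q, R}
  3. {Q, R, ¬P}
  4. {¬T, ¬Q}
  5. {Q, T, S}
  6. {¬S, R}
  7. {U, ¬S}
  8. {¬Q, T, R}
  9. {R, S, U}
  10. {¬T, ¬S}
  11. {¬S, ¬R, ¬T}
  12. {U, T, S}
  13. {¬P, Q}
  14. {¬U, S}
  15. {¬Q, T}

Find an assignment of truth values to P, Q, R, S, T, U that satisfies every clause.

P=False, Q=False, R=True, S=True, T=False, U=True

Check each clause:
  1. {S, P} — S is true.
  2. {R, ¬Q} — R is true.
  3. {R, ¬P, Q} — R is true.
  4. {¬T, ¬Q} — ¬T is true.
  5. {Q, T, S} — S is true.
  6. {¬S, R} — R is true.
  7. {U, ¬S} — U is true.
  8. {¬Q, T, R} — R is true.
  9. {S, U, R} — R is true.
  10. {¬T, ¬S} — ¬T is true.
  11. {¬R, ¬S, ¬T} — ¬T is true.
  12. {S, T, U} — S is true.
  13. {Q, ¬P} — ¬P is true.
  14. {S, ¬U} — S is true.
  15. {T, ¬Q} — ¬Q is true.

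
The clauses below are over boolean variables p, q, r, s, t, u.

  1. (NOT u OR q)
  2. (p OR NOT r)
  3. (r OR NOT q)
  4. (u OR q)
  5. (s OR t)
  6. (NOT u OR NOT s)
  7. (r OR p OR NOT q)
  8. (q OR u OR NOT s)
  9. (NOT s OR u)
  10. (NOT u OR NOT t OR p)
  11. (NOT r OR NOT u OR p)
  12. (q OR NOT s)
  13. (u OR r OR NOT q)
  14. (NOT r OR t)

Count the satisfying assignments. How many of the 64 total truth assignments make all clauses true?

Satisfying assignments:
  p=T q=T r=T s=F t=T u=F
  p=T q=T r=T s=F t=T u=T
That's 2 in total.

2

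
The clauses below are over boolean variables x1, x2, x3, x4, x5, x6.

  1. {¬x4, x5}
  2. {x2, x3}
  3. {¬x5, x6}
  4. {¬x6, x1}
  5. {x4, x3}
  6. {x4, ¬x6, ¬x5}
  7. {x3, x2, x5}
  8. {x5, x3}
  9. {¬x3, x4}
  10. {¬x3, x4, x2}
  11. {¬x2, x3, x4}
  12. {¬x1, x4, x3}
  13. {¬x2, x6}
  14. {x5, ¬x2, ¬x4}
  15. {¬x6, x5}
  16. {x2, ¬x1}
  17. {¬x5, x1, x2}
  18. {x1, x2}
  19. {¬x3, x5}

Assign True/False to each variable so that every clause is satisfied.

x1 = True, x2 = True, x3 = True, x4 = True, x5 = True, x6 = True

Set x1 = True and propagate.
  then x2 is forced to True.
  then x6 is forced to True.
  then x5 is forced to True.
  then x4 is forced to True.
x3 is now unconstrained; take x3 = True.
Check each clause:
  1. {¬x4, x5} — x5 is true.
  2. {x3, x2} — x2 is true.
  3. {x6, ¬x5} — x6 is true.
  4. {¬x6, x1} — x1 is true.
  5. {x3, x4} — x3 is true.
  6. {x4, ¬x6, ¬x5} — x4 is true.
  7. {x3, x2, x5} — x2 is true.
  8. {x3, x5} — x3 is true.
  9. {¬x3, x4} — x4 is true.
  10. {x4, ¬x3, x2} — x2 is true.
  11. {¬x2, x4, x3} — x3 is true.
  12. {¬x1, x4, x3} — x3 is true.
  13. {x6, ¬x2} — x6 is true.
  14. {x5, ¬x2, ¬x4} — x5 is true.
  15. {¬x6, x5} — x5 is true.
  16. {¬x1, x2} — x2 is true.
  17. {¬x5, x2, x1} — x1 is true.
  18. {x2, x1} — x1 is true.
  19. {x5, ¬x3} — x5 is true.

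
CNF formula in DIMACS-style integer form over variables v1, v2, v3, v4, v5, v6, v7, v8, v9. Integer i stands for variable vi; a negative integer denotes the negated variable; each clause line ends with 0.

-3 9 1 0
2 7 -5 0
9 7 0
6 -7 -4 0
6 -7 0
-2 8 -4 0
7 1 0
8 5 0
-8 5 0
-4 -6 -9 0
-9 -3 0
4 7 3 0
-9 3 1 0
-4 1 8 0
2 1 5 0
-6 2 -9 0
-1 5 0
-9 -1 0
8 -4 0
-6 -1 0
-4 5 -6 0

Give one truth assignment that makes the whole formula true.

Try v1 = False.
  then v7 is forced to True.
  then v6 is forced to True.
For the remaining variables, v2 = False, v3 = False, v4 = False, v5 = True, v8 = True, v9 = False works.
Every clause has at least one true literal under this assignment.

v1=F  v2=F  v3=F  v4=F  v5=T  v6=T  v7=T  v8=T  v9=F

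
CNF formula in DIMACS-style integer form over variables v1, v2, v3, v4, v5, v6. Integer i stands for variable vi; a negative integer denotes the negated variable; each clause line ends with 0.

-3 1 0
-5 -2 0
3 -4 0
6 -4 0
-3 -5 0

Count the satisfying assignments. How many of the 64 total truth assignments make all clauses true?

18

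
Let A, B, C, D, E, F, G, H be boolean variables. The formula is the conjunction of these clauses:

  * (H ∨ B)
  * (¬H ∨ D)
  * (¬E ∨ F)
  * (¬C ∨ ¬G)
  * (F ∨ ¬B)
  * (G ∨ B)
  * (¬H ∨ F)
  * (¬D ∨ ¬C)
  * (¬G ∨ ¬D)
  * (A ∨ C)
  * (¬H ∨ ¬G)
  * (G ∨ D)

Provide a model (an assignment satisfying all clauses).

Pure literal: A appears only positively; assign A = True.
E occurs only negated in the remaining clauses — set E = False.
Try B = True.
  then F is forced to True.
For the remaining variables, C = False, D = True, G = False, H = False works.

A=T, B=T, C=F, D=T, E=F, F=T, G=F, H=F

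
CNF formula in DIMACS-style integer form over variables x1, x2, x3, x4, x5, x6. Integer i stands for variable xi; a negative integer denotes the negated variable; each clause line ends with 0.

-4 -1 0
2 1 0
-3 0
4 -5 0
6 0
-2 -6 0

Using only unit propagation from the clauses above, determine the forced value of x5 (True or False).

(!x3) stands alone — x3 = False.
(x6) is a unit clause: x6 = True.
From (!x2 || !x6) and x6 = True: x2 = False.
In (x1 || x2), x2 is now false; x1 must hold, so x1 = True.
(!x1 || !x4) with x1 = True leaves only !x4, so x4 = False.
(x4 || !x5) with x4 = False leaves only !x5, so x5 = False.

False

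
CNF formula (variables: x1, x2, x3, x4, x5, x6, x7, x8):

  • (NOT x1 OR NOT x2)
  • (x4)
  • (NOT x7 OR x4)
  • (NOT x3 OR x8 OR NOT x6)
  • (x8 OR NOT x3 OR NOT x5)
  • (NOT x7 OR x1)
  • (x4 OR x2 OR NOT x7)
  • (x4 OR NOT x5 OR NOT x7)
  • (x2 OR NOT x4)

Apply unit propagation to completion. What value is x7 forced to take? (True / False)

(x4) is a unit clause: x4 = True.
From (x2 OR NOT x4) and x4 = True: x2 = True.
From (NOT x2 OR NOT x1) and x2 = True: x1 = False.
(NOT x7 OR x1) with x1 = False leaves only NOT x7, so x7 = False.

False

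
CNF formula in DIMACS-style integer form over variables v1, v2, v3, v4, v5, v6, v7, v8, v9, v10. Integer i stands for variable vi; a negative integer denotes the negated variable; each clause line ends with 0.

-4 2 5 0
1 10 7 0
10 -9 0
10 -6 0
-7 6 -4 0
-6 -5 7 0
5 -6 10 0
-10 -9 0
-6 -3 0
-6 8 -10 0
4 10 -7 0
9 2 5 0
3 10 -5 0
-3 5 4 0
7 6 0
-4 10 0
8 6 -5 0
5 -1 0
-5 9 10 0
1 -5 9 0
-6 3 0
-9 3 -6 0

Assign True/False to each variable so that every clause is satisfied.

v1=T, v2=T, v3=F, v4=F, v5=T, v6=F, v7=T, v8=T, v9=F, v10=T

Check each clause:
  1. (v5 ∨ ¬v4 ∨ v2) — v2 is true.
  2. (v1 ∨ v10 ∨ v7) — v1 is true.
  3. (¬v9 ∨ v10) — v10 is true.
  4. (¬v6 ∨ v10) — v10 is true.
  5. (¬v4 ∨ ¬v7 ∨ v6) — ¬v4 is true.
  6. (v7 ∨ ¬v5 ∨ ¬v6) — ¬v6 is true.
  7. (v10 ∨ ¬v6 ∨ v5) — v10 is true.
  8. (¬v9 ∨ ¬v10) — ¬v9 is true.
  9. (¬v3 ∨ ¬v6) — ¬v6 is true.
  10. (¬v10 ∨ v8 ∨ ¬v6) — v8 is true.
  11. (v10 ∨ ¬v7 ∨ v4) — v10 is true.
  12. (v5 ∨ v2 ∨ v9) — v2 is true.
  13. (¬v5 ∨ v10 ∨ v3) — v10 is true.
  14. (¬v3 ∨ v4 ∨ v5) — ¬v3 is true.
  15. (v6 ∨ v7) — v7 is true.
  16. (¬v4 ∨ v10) — v10 is true.
  17. (v6 ∨ v8 ∨ ¬v5) — v8 is true.
  18. (v5 ∨ ¬v1) — v5 is true.
  19. (v10 ∨ ¬v5 ∨ v9) — v10 is true.
  20. (v1 ∨ ¬v5 ∨ v9) — v1 is true.
  21. (v3 ∨ ¬v6) — ¬v6 is true.
  22. (v3 ∨ ¬v9 ∨ ¬v6) — ¬v6 is true.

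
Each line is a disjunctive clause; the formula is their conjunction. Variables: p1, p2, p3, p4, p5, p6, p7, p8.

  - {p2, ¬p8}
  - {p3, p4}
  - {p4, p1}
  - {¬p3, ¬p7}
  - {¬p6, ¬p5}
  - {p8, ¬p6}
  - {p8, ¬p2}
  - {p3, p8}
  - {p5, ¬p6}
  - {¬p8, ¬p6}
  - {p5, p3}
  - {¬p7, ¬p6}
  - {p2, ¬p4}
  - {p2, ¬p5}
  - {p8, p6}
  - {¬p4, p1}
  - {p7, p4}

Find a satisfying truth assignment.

p1=1, p2=1, p3=0, p4=1, p5=1, p6=0, p7=0, p8=1

Check each clause:
  1. {p2, ¬p8} — p2 is true.
  2. {p4, p3} — p4 is true.
  3. {p1, p4} — p1 is true.
  4. {¬p7, ¬p3} — ¬p7 is true.
  5. {¬p6, ¬p5} — ¬p6 is true.
  6. {p8, ¬p6} — p8 is true.
  7. {¬p2, p8} — p8 is true.
  8. {p8, p3} — p8 is true.
  9. {¬p6, p5} — ¬p6 is true.
  10. {¬p8, ¬p6} — ¬p6 is true.
  11. {p3, p5} — p5 is true.
  12. {¬p7, ¬p6} — ¬p7 is true.
  13. {p2, ¬p4} — p2 is true.
  14. {p2, ¬p5} — p2 is true.
  15. {p6, p8} — p8 is true.
  16. {p1, ¬p4} — p1 is true.
  17. {p7, p4} — p4 is true.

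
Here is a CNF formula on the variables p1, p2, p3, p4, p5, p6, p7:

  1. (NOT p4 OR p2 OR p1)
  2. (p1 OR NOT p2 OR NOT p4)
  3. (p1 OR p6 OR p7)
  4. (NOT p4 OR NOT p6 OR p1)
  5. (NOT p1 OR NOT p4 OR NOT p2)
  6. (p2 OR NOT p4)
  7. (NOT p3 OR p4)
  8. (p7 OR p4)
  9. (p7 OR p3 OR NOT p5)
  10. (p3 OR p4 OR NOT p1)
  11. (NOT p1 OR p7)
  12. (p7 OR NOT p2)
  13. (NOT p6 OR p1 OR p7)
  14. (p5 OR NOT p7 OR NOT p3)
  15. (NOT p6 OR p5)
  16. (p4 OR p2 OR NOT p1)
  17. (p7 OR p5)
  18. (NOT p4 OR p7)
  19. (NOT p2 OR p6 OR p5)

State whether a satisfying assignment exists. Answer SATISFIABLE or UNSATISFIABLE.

SATISFIABLE

Try p1 = False.
The remaining clauses are satisfied by p2 = False, p3 = False, p4 = False, p5 = False, p6 = False, p7 = True.
So p1=False, p2=False, p3=False, p4=False, p5=False, p6=False, p7=True is a satisfying assignment.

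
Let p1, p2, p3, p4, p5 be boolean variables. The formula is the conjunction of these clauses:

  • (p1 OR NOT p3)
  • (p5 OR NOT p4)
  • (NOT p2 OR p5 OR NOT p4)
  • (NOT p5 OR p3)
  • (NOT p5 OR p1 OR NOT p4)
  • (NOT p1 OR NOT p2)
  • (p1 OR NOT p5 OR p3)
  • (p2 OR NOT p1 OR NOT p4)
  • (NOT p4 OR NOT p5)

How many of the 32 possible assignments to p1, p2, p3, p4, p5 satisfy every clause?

Satisfying assignments:
  p1=F p2=F p3=F p4=F p5=F
  p1=F p2=T p3=F p4=F p5=F
  p1=T p2=F p3=F p4=F p5=F
  p1=T p2=F p3=T p4=F p5=F
  p1=T p2=F p3=T p4=F p5=T
Count: 5.

5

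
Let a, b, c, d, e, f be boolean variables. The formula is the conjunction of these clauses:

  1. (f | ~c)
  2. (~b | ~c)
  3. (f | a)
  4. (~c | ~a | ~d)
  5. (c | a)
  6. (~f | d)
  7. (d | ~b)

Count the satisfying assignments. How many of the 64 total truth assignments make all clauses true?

Case analysis on c and a:
  c=T, a=T: a clause becomes empty — 0.
  c=T, a=F: remaining (b,d,e,f) ∈ {(F,T,F,T); (F,T,T,T)} — 2.
  c=F, a=T: e free; 5 ways for (b,d,f) × 2^1 = 10.
  c=F, a=F: a clause becomes empty — 0.
Total: 0 + 2 + 10 + 0 = 12.

12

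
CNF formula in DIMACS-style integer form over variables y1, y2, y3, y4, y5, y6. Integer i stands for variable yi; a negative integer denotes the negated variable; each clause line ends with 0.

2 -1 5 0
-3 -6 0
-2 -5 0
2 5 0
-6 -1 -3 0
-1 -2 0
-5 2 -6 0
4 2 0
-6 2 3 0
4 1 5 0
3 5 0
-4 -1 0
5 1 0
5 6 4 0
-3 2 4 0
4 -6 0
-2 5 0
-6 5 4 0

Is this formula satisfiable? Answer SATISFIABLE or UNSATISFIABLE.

Try y1 = False.
  then y5 is forced to True.
  then y2 is forced to False.
  then y6 is forced to False.
  then y4 is forced to True.
y3 is now unconstrained; take y3 = True.
Every clause has at least one true literal under this assignment.
So y1 = False  y2 = False  y3 = True  y4 = True  y5 = True  y6 = False is a satisfying assignment.

SATISFIABLE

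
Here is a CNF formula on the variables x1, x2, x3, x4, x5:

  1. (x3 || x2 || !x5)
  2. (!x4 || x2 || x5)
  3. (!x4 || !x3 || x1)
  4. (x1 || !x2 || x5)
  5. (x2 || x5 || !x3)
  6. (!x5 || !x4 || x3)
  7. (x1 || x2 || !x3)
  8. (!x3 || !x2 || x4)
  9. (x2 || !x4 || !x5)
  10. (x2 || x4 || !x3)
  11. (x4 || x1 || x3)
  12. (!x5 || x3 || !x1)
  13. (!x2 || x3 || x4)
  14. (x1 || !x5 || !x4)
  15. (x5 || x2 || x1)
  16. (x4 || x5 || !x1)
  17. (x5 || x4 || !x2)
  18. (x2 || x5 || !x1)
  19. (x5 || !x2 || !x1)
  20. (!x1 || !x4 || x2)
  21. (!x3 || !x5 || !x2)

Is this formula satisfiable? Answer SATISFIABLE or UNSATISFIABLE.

UNSATISFIABLE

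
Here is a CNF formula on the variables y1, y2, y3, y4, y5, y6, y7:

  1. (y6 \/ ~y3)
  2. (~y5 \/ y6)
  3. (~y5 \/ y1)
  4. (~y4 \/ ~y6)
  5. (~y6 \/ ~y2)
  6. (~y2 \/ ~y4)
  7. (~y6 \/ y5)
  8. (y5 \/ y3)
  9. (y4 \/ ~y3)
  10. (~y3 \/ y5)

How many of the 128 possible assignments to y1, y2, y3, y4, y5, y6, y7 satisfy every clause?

Satisfying assignments:
  y1=1 y2=0 y3=0 y4=0 y5=1 y6=1 y7=0
  y1=1 y2=0 y3=0 y4=0 y5=1 y6=1 y7=1
Count: 2.

2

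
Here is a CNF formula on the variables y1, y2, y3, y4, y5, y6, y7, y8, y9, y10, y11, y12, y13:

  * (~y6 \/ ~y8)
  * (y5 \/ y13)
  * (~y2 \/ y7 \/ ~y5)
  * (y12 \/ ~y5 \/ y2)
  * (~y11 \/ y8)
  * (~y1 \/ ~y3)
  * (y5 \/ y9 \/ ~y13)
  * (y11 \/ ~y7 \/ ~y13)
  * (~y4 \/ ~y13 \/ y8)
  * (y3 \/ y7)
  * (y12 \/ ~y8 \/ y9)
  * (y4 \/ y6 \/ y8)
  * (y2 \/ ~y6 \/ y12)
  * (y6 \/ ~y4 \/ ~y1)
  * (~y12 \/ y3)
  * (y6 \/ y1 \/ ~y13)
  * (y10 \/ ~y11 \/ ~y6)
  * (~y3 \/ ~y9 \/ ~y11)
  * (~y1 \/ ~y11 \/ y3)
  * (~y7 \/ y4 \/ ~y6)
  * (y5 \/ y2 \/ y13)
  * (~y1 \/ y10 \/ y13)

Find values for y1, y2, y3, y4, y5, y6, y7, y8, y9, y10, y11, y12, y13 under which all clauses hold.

y1 = 0, y2 = 1, y3 = 1, y4 = 1, y5 = 1, y6 = 0, y7 = 1, y8 = 0, y9 = 0, y10 = 1, y11 = 0, y12 = 1, y13 = 0

Pure literal: y10 appears only positively; assign y10 = True.
Set y1 = False and propagate.
Try y2 = True.
Set y3 = True and propagate.
For the remaining variables, y4 = True, y5 = True, y6 = False, y7 = True, y8 = False, y9 = False, y11 = False, y12 = True, y13 = False works.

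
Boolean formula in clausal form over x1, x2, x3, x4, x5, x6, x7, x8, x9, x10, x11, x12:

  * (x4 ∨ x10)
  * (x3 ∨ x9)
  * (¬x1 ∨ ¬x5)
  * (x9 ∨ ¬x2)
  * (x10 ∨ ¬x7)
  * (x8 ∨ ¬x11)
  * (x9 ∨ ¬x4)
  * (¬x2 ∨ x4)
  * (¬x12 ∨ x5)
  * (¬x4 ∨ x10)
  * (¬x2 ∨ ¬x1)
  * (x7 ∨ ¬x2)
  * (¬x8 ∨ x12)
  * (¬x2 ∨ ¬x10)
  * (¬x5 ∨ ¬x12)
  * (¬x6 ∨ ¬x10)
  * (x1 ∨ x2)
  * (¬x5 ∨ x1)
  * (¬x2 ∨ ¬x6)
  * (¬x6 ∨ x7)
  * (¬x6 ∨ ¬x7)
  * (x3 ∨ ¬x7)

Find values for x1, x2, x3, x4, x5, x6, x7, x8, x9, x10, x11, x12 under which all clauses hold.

Pure literal: x3 appears only positively; assign x3 = True.
Pure literal: x6 appears only negated; assign x6 = False.
Try x1 = True.
  then x5 is forced to False.
  then x12 is forced to False.
  then x2 is forced to False.
  then x8 is forced to False.
  then x11 is forced to False.
Branch on x4: take x4 = True.
  then x9 is forced to True.
  then x10 is forced to True.
x7 is now unconstrained; take x7 = True.
Every clause has at least one true literal under this assignment.

x1=T  x2=F  x3=T  x4=T  x5=F  x6=F  x7=T  x8=F  x9=T  x10=T  x11=F  x12=F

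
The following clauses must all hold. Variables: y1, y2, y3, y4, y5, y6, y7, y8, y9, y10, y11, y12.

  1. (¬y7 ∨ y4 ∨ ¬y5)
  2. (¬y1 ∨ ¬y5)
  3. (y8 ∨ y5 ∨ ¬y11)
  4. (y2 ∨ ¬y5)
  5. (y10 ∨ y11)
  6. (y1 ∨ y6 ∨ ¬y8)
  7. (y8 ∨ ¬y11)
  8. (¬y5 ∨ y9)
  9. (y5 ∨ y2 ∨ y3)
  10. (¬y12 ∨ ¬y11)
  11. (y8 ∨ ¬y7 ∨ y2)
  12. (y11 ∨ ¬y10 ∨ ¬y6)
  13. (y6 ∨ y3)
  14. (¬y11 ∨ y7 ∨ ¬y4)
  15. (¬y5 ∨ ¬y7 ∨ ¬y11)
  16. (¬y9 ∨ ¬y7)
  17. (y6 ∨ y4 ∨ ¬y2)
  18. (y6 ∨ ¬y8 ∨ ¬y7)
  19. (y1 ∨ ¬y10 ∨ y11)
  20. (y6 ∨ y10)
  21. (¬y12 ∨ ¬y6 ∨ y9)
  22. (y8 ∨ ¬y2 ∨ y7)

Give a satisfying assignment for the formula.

y1=T, y2=F, y3=T, y4=T, y5=F, y6=T, y7=T, y8=T, y9=F, y10=F, y11=T, y12=F

Check each clause:
  1. (¬y5 ∨ y4 ∨ ¬y7) — ¬y5 is true.
  2. (¬y1 ∨ ¬y5) — ¬y5 is true.
  3. (¬y11 ∨ y5 ∨ y8) — y8 is true.
  4. (y2 ∨ ¬y5) — ¬y5 is true.
  5. (y10 ∨ y11) — y11 is true.
  6. (y1 ∨ ¬y8 ∨ y6) — y1 is true.
  7. (y8 ∨ ¬y11) — y8 is true.
  8. (¬y5 ∨ y9) — ¬y5 is true.
  9. (y3 ∨ y5 ∨ y2) — y3 is true.
  10. (¬y12 ∨ ¬y11) — ¬y12 is true.
  11. (y8 ∨ y2 ∨ ¬y7) — y8 is true.
  12. (y11 ∨ ¬y6 ∨ ¬y10) — y11 is true.
  13. (y6 ∨ y3) — y3 is true.
  14. (y7 ∨ ¬y11 ∨ ¬y4) — y7 is true.
  15. (¬y5 ∨ ¬y7 ∨ ¬y11) — ¬y5 is true.
  16. (¬y7 ∨ ¬y9) — ¬y9 is true.
  17. (y6 ∨ ¬y2 ∨ y4) — y4 is true.
  18. (¬y8 ∨ ¬y7 ∨ y6) — y6 is true.
  19. (y1 ∨ ¬y10 ∨ y11) — y1 is true.
  20. (y6 ∨ y10) — y6 is true.
  21. (¬y6 ∨ y9 ∨ ¬y12) — ¬y12 is true.
  22. (y8 ∨ y7 ∨ ¬y2) — y8 is true.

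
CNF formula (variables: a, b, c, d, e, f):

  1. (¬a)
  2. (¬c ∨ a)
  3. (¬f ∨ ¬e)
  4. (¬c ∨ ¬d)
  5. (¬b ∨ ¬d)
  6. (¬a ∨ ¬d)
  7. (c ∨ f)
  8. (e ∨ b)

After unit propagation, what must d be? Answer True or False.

False

(¬a) is a unit clause: a = False.
(¬c ∨ a) with a = False leaves only ¬c, so c = False.
(f ∨ c): since c = False, the clause reduces to (f). f = True.
In (¬e ∨ ¬f), ¬f is now false; ¬e must hold, so e = False.
From (e ∨ b) and e = False: b = True.
In (¬d ∨ ¬b), ¬b is now false; ¬d must hold, so d = False.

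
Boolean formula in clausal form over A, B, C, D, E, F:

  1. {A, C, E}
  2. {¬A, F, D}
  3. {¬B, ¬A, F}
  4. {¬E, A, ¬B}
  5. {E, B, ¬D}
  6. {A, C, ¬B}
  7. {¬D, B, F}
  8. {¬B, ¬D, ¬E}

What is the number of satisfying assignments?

24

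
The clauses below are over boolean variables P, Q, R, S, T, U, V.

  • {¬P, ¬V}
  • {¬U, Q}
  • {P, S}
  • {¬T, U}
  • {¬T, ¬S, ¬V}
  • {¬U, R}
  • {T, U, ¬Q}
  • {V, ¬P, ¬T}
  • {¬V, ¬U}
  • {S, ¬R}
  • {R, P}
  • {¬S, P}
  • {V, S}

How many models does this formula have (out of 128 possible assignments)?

3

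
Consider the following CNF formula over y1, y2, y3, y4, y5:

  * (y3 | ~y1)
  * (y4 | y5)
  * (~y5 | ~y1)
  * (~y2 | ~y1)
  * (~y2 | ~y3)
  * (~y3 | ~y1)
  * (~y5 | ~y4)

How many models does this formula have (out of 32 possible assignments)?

Satisfying assignments:
  y1=F y2=F y3=F y4=F y5=T
  y1=F y2=F y3=F y4=T y5=F
  y1=F y2=F y3=T y4=F y5=T
  y1=F y2=F y3=T y4=T y5=F
  y1=F y2=T y3=F y4=F y5=T
  y1=F y2=T y3=F y4=T y5=F
Count: 6.

6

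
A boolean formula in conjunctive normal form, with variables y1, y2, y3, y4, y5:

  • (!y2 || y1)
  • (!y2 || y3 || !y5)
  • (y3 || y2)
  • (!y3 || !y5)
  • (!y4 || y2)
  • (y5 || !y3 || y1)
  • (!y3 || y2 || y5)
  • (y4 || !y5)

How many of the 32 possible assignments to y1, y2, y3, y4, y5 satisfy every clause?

The models are:
  y1=T y2=T y3=F y4=F y5=F
  y1=T y2=T y3=F y4=T y5=F
  y1=T y2=T y3=T y4=F y5=F
  y1=T y2=T y3=T y4=T y5=F
Count: 4.

4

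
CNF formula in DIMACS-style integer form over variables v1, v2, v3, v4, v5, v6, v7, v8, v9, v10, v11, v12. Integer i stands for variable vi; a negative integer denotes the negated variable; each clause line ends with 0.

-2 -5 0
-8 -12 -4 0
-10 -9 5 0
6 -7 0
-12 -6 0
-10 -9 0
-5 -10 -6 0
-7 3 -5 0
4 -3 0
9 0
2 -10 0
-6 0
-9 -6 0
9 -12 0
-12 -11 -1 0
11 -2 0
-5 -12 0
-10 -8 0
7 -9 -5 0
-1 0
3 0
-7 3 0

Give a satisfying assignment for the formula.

v1=F  v2=T  v3=T  v4=T  v5=F  v6=F  v7=F  v8=F  v9=T  v10=F  v11=T  v12=F

The clause (v9) is unit: v9 must be True.
Unit propagation: (¬v10) forces v10 = False.
(¬v6) is a unit clause, so v6 = False.
The clause (¬v7) is unit: v7 must be False.
Unit propagation: (¬v5) forces v5 = False.
The clause (¬v1) is unit: v1 must be False.
The clause (v3) is unit: v3 must be True.
Unit propagation: (v4) forces v4 = True.
Pure literal: v8 appears only negated; assign v8 = False.
v11 occurs only positively in the remaining clauses — set v11 = True.
v2, v12 are now unconstrained; take v2 = True, v12 = False.
Every clause has at least one true literal under this assignment.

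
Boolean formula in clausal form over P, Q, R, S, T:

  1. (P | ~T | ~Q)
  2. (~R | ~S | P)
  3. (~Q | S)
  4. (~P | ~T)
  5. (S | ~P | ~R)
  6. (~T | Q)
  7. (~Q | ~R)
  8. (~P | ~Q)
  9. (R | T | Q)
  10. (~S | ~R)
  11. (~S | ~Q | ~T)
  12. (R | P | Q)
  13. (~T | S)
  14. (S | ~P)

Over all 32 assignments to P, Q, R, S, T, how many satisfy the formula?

2

Satisfying assignments:
  P=F Q=F R=T S=F T=F
  P=F Q=T R=F S=T T=F
That's 2 in total.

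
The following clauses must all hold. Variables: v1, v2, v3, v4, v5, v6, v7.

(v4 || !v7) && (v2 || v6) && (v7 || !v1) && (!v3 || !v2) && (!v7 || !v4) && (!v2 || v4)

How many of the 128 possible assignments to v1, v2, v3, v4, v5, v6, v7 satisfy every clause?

12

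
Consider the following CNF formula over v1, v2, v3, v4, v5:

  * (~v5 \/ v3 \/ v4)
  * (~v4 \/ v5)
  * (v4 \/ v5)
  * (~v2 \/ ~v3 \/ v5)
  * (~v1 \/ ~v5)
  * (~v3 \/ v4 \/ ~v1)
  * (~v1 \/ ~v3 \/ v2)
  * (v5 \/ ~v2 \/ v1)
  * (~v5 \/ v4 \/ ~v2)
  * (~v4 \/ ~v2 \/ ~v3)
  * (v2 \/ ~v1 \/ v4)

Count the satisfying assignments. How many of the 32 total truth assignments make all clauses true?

4

Satisfying assignments:
  v1=0 v2=0 v3=0 v4=1 v5=1
  v1=0 v2=0 v3=1 v4=0 v5=1
  v1=0 v2=0 v3=1 v4=1 v5=1
  v1=0 v2=1 v3=0 v4=1 v5=1
That's 4 in total.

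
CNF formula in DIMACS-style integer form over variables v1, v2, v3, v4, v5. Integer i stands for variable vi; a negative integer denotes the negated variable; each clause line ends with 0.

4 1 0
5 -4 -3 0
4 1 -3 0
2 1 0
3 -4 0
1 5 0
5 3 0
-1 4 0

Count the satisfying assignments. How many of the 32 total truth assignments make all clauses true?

Satisfying assignments:
  v1=F v2=T v3=T v4=T v5=T
  v1=T v2=F v3=T v4=T v5=T
  v1=T v2=T v3=T v4=T v5=T
That's 3 in total.

3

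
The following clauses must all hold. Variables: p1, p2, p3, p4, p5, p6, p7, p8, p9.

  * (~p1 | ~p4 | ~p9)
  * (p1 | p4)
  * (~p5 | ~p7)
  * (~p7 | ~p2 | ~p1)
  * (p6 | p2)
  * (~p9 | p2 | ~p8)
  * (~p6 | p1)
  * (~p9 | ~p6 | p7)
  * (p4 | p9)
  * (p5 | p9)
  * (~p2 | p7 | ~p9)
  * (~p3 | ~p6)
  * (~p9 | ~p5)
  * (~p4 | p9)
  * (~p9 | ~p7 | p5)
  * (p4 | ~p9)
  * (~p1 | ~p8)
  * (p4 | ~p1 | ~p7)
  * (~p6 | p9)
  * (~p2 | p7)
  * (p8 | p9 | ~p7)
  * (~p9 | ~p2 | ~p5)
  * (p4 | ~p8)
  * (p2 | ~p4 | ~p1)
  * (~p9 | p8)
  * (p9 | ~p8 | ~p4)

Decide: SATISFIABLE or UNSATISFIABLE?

p9 = True:
  propagation gives p5=False, p7=False, p6=False, p2=True; an empty clause results — contradiction.
p9 = False:
  propagation gives p4=True; an empty clause results — contradiction.
Every branch closes, so no satisfying assignment exists.

UNSATISFIABLE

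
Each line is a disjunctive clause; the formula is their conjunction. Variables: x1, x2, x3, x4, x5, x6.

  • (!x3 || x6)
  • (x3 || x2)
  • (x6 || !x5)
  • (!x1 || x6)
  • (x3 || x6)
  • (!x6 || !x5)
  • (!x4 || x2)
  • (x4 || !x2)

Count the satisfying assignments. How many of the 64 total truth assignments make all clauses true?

The models are:
  x1=F x2=F x3=T x4=F x5=F x6=T
  x1=F x2=T x3=F x4=T x5=F x6=T
  x1=F x2=T x3=T x4=T x5=F x6=T
  x1=T x2=F x3=T x4=F x5=F x6=T
  x1=T x2=T x3=F x4=T x5=F x6=T
  x1=T x2=T x3=T x4=T x5=F x6=T
Count: 6.

6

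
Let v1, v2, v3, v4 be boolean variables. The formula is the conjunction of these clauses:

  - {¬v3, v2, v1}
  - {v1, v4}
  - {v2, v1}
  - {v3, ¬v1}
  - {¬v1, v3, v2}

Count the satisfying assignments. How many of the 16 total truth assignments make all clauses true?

The models are:
  v1=F v2=T v3=F v4=T
  v1=F v2=T v3=T v4=T
  v1=T v2=F v3=T v4=F
  v1=T v2=F v3=T v4=T
  v1=T v2=T v3=T v4=F
  v1=T v2=T v3=T v4=T
That's 6 in total.

6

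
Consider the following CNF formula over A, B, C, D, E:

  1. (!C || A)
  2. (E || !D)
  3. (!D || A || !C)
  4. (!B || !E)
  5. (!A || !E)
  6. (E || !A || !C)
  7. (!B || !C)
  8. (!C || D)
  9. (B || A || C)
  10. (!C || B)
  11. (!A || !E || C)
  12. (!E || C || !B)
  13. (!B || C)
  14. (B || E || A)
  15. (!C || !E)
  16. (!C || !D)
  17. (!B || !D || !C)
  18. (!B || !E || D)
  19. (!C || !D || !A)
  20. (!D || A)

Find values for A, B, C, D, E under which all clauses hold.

Set A = True and propagate.
  then E is forced to False.
  then D is forced to False.
  then C is forced to False.
  then B is forced to False.
Every clause has at least one true literal under this assignment.

A=True  B=False  C=False  D=False  E=False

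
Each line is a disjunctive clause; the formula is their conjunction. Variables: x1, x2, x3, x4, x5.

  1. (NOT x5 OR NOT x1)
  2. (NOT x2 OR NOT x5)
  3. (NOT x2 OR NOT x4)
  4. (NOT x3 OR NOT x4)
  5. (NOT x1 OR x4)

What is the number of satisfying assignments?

Case analysis on x4 and x1:
  x4=1, x1=1: remaining (x2,x3,x5) ∈ {(0,0,0)} — 1.
  x4=1, x1=0: remaining (x2,x3,x5) ∈ {(0,0,0); (0,0,1)} — 2.
  x4=0, x1=1: a clause becomes empty — 0.
  x4=0, x1=0: x3 free; 3 ways for (x2,x5) × 2^1 = 6.
Total: 1 + 2 + 0 + 6 = 9.

9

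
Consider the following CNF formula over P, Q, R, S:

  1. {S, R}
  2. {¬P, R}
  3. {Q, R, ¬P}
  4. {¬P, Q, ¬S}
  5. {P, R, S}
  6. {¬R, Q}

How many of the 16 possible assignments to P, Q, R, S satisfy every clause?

The models are:
  P=F Q=F R=F S=T
  P=F Q=T R=F S=T
  P=F Q=T R=T S=F
  P=F Q=T R=T S=T
  P=T Q=T R=T S=F
  P=T Q=T R=T S=T
That's 6 in total.

6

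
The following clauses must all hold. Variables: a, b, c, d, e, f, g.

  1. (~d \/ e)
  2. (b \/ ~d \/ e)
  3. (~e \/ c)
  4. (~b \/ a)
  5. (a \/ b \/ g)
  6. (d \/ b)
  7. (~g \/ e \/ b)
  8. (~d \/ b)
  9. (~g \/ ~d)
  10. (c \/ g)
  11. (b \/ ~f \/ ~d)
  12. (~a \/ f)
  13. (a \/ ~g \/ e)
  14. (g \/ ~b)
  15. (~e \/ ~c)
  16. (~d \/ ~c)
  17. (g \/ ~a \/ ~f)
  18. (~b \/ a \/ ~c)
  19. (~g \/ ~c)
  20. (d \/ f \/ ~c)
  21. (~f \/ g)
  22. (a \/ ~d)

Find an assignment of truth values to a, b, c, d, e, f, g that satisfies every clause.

a=1, b=1, c=0, d=0, e=0, f=1, g=1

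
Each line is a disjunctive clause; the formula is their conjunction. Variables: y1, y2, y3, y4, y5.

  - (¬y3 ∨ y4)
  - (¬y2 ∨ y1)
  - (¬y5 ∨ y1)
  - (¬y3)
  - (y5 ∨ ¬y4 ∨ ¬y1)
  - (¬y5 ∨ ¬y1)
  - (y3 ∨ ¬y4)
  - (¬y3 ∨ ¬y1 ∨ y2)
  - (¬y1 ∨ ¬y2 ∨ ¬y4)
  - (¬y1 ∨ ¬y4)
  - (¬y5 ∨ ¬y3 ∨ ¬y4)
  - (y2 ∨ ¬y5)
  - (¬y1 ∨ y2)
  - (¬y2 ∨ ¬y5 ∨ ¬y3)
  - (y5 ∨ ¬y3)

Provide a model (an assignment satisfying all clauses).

y1=T, y2=T, y3=F, y4=F, y5=F

Unit propagation: (¬y3) forces y3 = False.
The clause (¬y4) is unit: y4 must be False.
Pure literal: y5 appears only negated; assign y5 = False.
Branch on y1: take y1 = True.
  then y2 is forced to True.
Every clause has at least one true literal under this assignment.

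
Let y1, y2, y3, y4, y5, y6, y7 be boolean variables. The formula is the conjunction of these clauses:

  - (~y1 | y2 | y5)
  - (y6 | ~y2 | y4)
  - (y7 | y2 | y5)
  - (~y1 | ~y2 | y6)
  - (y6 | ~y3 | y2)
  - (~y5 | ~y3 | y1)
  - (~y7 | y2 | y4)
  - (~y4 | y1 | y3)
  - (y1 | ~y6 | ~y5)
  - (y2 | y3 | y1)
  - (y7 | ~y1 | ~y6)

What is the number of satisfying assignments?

22

Case analysis on y1 and y2:
  y1=1, y2=1: forces y6=1; y7=1; y3, y4, y5 free → 2^3 = 8.
  y1=1, y2=0: 5 of the 32 assignments to (y3,y4,y5,y6,y7) work.
  y1=0, y2=1: y7 free; 4 ways for (y3,y4,y5,y6) × 2^1 = 8.
  y1=0, y2=0: remaining (y3,y4,y5,y6,y7) ∈ {(1,1,0,1,1)} — 1.
Total: 8 + 5 + 8 + 1 = 22.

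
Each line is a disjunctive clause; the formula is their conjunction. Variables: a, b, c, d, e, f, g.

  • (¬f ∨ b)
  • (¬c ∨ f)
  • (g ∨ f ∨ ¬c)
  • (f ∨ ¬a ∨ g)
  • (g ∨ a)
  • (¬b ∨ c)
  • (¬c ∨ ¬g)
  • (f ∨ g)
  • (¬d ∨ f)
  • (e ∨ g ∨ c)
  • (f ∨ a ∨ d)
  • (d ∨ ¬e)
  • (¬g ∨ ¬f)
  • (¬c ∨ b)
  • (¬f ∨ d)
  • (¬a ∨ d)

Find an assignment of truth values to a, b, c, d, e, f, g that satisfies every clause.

a=True, b=True, c=True, d=True, e=True, f=True, g=False

Check each clause:
  1. (b ∨ ¬f) — b is true.
  2. (¬c ∨ f) — f is true.
  3. (g ∨ ¬c ∨ f) — f is true.
  4. (g ∨ ¬a ∨ f) — f is true.
  5. (a ∨ g) — a is true.
  6. (c ∨ ¬b) — c is true.
  7. (¬c ∨ ¬g) — ¬g is true.
  8. (f ∨ g) — f is true.
  9. (¬d ∨ f) — f is true.
  10. (g ∨ c ∨ e) — c is true.
  11. (a ∨ f ∨ d) — a is true.
  12. (¬e ∨ d) — d is true.
  13. (¬f ∨ ¬g) — ¬g is true.
  14. (b ∨ ¬c) — b is true.
  15. (¬f ∨ d) — d is true.
  16. (¬a ∨ d) — d is true.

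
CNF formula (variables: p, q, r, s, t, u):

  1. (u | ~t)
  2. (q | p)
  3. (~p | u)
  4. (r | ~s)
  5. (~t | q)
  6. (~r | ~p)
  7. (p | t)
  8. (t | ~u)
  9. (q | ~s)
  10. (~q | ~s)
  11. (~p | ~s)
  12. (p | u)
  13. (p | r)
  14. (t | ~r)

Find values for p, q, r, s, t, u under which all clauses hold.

s occurs only negated in the remaining clauses — set s = False.
Try p = False.
  then q is forced to True.
  then t is forced to True.
  then u is forced to True.
  then r is forced to True.

p=False, q=True, r=True, s=False, t=True, u=True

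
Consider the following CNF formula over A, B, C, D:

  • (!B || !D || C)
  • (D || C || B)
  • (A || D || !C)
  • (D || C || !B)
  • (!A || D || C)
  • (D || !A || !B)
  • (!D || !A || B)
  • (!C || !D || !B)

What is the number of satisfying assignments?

3

The models are:
  A=F B=F C=F D=T
  A=F B=F C=T D=T
  A=T B=F C=T D=F
Count: 3.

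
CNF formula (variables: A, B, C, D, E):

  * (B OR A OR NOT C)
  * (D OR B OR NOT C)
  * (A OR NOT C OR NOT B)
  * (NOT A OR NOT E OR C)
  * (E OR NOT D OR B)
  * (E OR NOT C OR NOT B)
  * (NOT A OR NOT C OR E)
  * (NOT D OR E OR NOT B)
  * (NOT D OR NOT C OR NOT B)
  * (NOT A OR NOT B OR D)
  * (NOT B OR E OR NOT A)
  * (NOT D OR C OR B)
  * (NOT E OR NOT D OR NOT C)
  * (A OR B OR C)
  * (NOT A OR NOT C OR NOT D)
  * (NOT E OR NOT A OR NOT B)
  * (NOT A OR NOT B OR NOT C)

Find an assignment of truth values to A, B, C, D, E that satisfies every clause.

A = F, B = T, C = F, D = F, E = T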